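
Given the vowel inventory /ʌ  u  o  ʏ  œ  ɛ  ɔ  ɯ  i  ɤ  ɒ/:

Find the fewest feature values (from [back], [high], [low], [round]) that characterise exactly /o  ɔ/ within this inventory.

[−high, −low, +back, +round]

The class [−high], [−low], [+back], [+round] has exactly /o, ɔ/ as its extension in this inventory. No smaller conjunction from the listed features achieves this: [−low, +back, +round] alone would also admit /u/; [−high, +back, +round] alone would also admit /ɒ/; [−high, −low, +round] alone would also admit /œ/; [−high, −low, +back] alone would also admit /ʌ, ɤ/; and checking the remaining three-feature bundles turns up none with this extension.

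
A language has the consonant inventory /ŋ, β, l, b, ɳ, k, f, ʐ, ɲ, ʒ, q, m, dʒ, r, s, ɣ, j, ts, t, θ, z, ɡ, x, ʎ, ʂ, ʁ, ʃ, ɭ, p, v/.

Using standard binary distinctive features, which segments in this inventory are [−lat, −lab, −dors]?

Eliminate segments failing any feature: /ŋ, k, ɲ, q, ɣ, j, ɡ, x, ʁ/ are [+dorsal]; /β, b, f, m, p, v/ are [+labial]; /l, ʎ, ɭ/ are [+lateral]. The remaining /ɳ, ʐ, ʒ, dʒ, r, s, ts, t, θ, z, ʂ, ʃ/ satisfy [−lateral], [−labial], [−dorsal].

ɳ, ʐ, ʒ, dʒ, r, s, ts, t, θ, z, ʂ, ʃ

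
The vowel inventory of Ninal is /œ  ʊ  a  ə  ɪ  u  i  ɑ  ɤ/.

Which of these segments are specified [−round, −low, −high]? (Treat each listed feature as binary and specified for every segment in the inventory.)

ə, ɤ

The [−round] segments are /a, ə, ɪ, i, ɑ, ɤ/.
Within that set, [−low] gives /ə, ɪ, i, ɤ/.
Among these, [−high] leaves /ə, ɤ/.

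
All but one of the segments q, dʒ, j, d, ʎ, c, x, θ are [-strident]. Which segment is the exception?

/dʒ/ is the voiced postalveolar affricate, which is [+strident]; the rest — /j, ʎ, θ, q, d, c, x/ — are [-strident].

dʒ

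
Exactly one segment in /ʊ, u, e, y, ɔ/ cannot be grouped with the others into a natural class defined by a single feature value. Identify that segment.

e

[round] groups all but one: /u, ʊ, ɔ, y/ share [+round] while /e/ (mid front unrounded tense vowel) alone is [-round]. Removing any other segment would not leave a single-feature class that excludes it.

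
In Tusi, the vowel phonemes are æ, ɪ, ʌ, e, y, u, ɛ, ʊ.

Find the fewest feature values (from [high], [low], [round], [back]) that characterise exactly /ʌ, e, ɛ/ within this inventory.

[−high, −low]

Every target segment is [−high], [−low]; each remaining inventory member fails at least one of these. Each conjunct is needed — [−low] alone would also admit /ɪ, y, u, ʊ/; [−high] alone would also admit /æ/ — and no other single listed feature has exactly this extension, so two is the minimum.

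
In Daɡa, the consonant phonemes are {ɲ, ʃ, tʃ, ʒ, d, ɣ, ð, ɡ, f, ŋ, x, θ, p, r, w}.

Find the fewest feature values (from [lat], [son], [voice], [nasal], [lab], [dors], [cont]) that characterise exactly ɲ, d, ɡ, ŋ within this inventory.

/ɲ, d, ɡ, ŋ/ are all [+voice], [−continuant], and no other segment in the inventory matches both values. Dropping any one of them over-generates: [−continuant] alone would also admit /tʃ, p/; [+voice] alone would also admit /ʒ, ɣ, ð, r, …/. No other single listed feature picks out exactly this set either, so fewer than two features will not do.

[+voice, −cont]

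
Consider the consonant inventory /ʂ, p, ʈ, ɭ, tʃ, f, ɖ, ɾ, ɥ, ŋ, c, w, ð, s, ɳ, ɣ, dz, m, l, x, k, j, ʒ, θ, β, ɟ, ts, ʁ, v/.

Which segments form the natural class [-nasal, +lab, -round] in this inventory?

Eliminate segments failing any feature: /ʂ, ʈ, ɭ, tʃ, ɖ, ɾ, c, ð, s, ɣ, dz, l, x, k, j, ʒ, θ, ɟ, ts, ʁ/ are [-labial]; /ɥ, w/ are [+round]; /ŋ, ɳ, m/ are [+nasal]. The remaining /p, f, β, v/ satisfy [-nasal], [+labial], [-round].

p, f, β, v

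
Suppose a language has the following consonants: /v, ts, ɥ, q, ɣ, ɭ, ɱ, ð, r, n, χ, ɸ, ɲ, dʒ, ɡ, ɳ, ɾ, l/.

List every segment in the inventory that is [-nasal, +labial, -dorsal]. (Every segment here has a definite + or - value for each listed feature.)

Among the inventory, the [-nasal] segments are /v, ts, ɥ, q, ɣ, ɭ, ð, r, χ, ɸ, dʒ, ɡ, ɾ, l/.
Among these, [+labial] gives /v, ɥ, ɸ/.
Then [-dorsal] leaves /v, ɸ/.

v, ɸ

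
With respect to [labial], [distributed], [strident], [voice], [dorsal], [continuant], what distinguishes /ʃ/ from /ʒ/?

[voice]

/ʃ/ (voiceless postalveolar fricative) and /ʒ/ (voiced postalveolar fricative) agree on [-labial], [+distributed], [+strident], [-dorsal], [+continuant]. They differ on [voice] (/ʃ/ [-], /ʒ/ [+]).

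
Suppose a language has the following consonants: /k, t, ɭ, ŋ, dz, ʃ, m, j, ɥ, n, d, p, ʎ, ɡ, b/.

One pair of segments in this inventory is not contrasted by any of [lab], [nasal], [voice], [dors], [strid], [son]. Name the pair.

On the given features, /j/ and /ʎ/ have an identical profile: [−labial], [−nasal], [+voice], [+dorsal], [−strident], [+sonorant]. No other two segments in the inventory coincide on all 6 features. (They do differ in [lateral], which is not among the given features.)

j, ʎ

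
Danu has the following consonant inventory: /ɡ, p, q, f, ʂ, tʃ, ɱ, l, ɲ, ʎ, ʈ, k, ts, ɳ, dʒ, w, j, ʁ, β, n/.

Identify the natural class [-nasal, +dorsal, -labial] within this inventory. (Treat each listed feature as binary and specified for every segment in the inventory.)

ɡ, q, ʎ, k, j, ʁ

Checking each segment against [-nasal], [+dorsal], [-labial]: /ɡ/ (voiced velar stop), /q/ (voiceless uvular stop), /ʎ/ (palatal lateral approximant), /k/ (voiceless velar stop), /j/ (palatal glide), /ʁ/ (voiced uvular fricative) satisfy every feature; every other segment in the inventory fails at least one.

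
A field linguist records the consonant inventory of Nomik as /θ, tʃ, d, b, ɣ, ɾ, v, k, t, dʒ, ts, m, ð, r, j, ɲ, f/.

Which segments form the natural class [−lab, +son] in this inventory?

ɾ, r, j, ɲ

Eliminate segments failing any feature: /θ, tʃ, d, ɣ, k, t, dʒ, ts, ð/ are [−sonorant]; /b, v, m, f/ are [+labial]. The remaining /ɾ, r, j, ɲ/ satisfy [−labial], [+sonorant].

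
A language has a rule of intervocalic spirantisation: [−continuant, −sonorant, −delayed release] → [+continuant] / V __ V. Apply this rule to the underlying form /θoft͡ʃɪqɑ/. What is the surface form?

The only segment in the rule's environment that also matches [−continuant, −sonorant, −delayed release] is /q/. Applying [+continuant] turns the voiceless uvular stop into /χ/ (voiceless uvular fricative), giving [θoft͡ʃɪχɑ].

[θoft͡ʃɪχɑ]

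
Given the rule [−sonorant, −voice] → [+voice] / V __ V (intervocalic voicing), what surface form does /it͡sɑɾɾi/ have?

Only /t͡s/ occurs between two vowels (/i/ __ /ɑ/) and matches the structural description. It is a voiceless alveolar affricate, so [−sonorant, −voice] holds; changing it to [+voice] with all other features held fixed yields /d͡z/ (voiced alveolar affricate). No other segment meets both the structural description and the environment, so the output is [id͡zɑɾɾi].

[id͡zɑɾɾi]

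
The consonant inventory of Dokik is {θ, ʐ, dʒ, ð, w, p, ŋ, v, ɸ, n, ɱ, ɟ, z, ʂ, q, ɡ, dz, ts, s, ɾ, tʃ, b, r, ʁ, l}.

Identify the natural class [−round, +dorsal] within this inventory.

ŋ, ɟ, q, ɡ, ʁ

Eliminate segments failing any feature: /θ, ʐ, dʒ, ð, p, v, ɸ, n, ɱ, z, ʂ, dz, ts, s, ɾ, tʃ, b, r, l/ are [−dorsal]; /w/ is [+round]. The remaining /ŋ, ɟ, q, ɡ, ʁ/ satisfy [−round], [+dorsal].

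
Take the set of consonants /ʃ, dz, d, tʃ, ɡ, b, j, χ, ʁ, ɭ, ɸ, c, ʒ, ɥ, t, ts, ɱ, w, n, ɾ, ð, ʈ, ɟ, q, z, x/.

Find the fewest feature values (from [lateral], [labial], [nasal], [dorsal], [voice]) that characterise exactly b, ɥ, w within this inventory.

The class [+voice], [-nasal], [+labial] has exactly /b, ɥ, w/ as its extension in this inventory. No smaller conjunction from the listed features achieves this: [-nasal, +labial] alone would also admit /ɸ/; [+voice, +labial] alone would also admit /ɱ/; [+voice, -nasal] alone would also admit /dz, d, ɡ, j, …/; and checking the remaining two-feature bundles turns up none with this extension.

[+voice, -nasal, +labial]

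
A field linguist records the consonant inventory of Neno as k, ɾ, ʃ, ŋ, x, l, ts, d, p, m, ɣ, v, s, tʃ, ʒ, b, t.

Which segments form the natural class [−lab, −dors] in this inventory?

ɾ, ʃ, l, ts, d, s, tʃ, ʒ, t

Among the inventory, the [−labial] segments are /k, ɾ, ʃ, ŋ, x, l, ts, d, ɣ, s, tʃ, ʒ, t/.
Among these, [−dorsal] leaves /ɾ, ʃ, l, ts, d, s, tʃ, ʒ, t/.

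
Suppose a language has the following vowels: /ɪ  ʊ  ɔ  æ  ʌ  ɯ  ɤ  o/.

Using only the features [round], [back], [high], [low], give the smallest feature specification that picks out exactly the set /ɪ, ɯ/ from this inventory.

[+high, −round]

Every target segment is [+high], [−round]; each remaining inventory member fails at least one of these. Each conjunct is needed — [−round] alone would also admit /æ, ʌ, ɤ/; [+high] alone would also admit /ʊ/ — and no other single listed feature has exactly this extension, so two is the minimum.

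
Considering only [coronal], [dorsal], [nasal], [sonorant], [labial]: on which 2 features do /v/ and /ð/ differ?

[labial], [coronal]

/v/ (voiced labiodental fricative) and /ð/ (voiced dental fricative) agree on [-dorsal], [-nasal], [-sonorant]. They differ on [labial] (/v/ [+], /ð/ [-]), [coronal] (/v/ [-], /ð/ [+]).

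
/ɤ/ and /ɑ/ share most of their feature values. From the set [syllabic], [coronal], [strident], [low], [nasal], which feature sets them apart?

[low]

The two segments share [+syllabic], [−coronal], [−strident], [−nasal]. The only feature from the list on which they differ: /ɤ/ is [−low] while /ɑ/ is [+low].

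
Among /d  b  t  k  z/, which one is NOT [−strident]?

/z/ is the voiced alveolar fricative, which is [+strident]; the rest — /d, k, t, b/ — are [−strident].

z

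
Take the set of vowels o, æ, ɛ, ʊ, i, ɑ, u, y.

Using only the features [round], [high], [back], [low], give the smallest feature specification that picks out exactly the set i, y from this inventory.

The class [+high], [−back] has exactly /i, y/ as its extension in this inventory. No smaller conjunction from the listed features achieves this: [−back] alone would also admit /æ, ɛ/; [+high] alone would also admit /ʊ, u/; and checking the remaining single features turns up none with this extension.

[+high, −back]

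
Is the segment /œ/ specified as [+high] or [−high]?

[−high]

/œ/ is the mid front rounded lax vowel, hence [−high].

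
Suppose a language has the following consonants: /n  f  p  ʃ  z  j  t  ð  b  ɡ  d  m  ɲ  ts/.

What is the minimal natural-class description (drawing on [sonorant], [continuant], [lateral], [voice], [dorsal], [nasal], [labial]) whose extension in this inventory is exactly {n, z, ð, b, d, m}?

The class [+voice], [-dorsal] has exactly /n, z, ð, b, d, m/ as its extension in this inventory. No smaller conjunction from the listed features achieves this: [-dorsal] alone would also admit /f, p, ʃ, t, …/; [+voice] alone would also admit /j, ɡ, ɲ/; and checking the remaining single features turns up none with this extension.

[+voice, -dorsal]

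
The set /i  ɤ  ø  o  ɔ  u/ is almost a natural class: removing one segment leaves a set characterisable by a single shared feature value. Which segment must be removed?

[tense] groups all but one: /ø, i, o, ɤ, u/ share [+tense] while /ɔ/ (mid back rounded lax vowel) alone is [−tense]. Removing any other segment would not leave a single-feature class that excludes it.

ɔ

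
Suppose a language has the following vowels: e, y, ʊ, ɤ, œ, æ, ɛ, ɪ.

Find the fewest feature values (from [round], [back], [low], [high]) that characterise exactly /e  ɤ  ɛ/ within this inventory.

[-high, -low, -round]

Every target segment is [-high], [-low], [-round]; each remaining inventory member fails at least one of these. Each conjunct is needed — [-low, -round] alone would also admit /ɪ/; [-high, -round] alone would also admit /æ/; [-high, -low] alone would also admit /œ/ — and no other combination of two listed features has exactly this extension, so three is the minimum.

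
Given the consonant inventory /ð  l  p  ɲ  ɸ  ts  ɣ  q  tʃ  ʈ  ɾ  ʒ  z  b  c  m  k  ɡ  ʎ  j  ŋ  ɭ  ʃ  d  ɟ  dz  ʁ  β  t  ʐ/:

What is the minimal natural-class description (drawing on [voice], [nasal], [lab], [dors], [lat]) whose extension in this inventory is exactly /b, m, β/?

/b, m, β/ are all [+voice], [+labial], and no other segment in the inventory matches both values. Dropping any one of them over-generates: [+labial] alone would also admit /p, ɸ/; [+voice] alone would also admit /ð, l, ɲ, ɣ, …/. No other single listed feature picks out exactly this set either, so fewer than two features will not do.

[+voice, +lab]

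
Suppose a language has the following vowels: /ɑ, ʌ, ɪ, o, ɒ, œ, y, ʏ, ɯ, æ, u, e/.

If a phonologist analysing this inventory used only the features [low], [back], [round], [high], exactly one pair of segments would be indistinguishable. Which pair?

y, ʏ

Both /y/ and /ʏ/ are [−low], [−back], [+round], [+high]. Since the list omits [tense] — which does distinguish the high front rounded tense vowel from the high front rounded lax vowel — this pair collapses; all other pairs remain distinct.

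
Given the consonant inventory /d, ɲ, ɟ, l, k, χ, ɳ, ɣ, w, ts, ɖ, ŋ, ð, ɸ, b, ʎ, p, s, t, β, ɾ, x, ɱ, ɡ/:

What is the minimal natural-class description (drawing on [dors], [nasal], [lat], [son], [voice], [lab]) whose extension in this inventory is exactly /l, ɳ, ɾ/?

[+son, −lab, −dors]

The class [+sonorant], [−labial], [−dorsal] has exactly /l, ɳ, ɾ/ as its extension in this inventory. No smaller conjunction from the listed features achieves this: [−labial, −dorsal] alone would also admit /d, ts, ɖ, ð, …/; [+sonorant, −dorsal] alone would also admit /ɱ/; [+sonorant, −labial] alone would also admit /ɲ, ŋ, ʎ/; and checking the remaining two-feature bundles turns up none with this extension.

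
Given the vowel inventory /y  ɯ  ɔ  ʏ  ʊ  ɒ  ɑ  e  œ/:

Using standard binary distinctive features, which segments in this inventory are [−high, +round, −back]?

Checking each segment against [−high], [+round], [−back]: /œ/ (mid front rounded lax vowel) satisfies every feature; every other segment in the inventory fails at least one.

œ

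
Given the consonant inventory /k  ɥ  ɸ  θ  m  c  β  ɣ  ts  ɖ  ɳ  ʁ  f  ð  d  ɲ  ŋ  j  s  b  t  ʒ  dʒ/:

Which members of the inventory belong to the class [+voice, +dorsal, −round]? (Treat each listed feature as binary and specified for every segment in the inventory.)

Checking each segment against [+voice], [+dorsal], [−round]: /ɣ/ (voiced velar fricative), /ʁ/ (voiced uvular fricative), /ɲ/ (palatal nasal), /ŋ/ (velar nasal), /j/ (palatal glide) satisfy every feature; every other segment in the inventory fails at least one.

ɣ, ʁ, ɲ, ŋ, j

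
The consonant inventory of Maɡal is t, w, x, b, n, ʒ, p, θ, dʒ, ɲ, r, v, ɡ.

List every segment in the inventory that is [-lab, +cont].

x, ʒ, θ, r

First, the [-labial] segments are /t, x, n, ʒ, θ, dʒ, ɲ, r, ɡ/.
Within that set, [+continuant] leaves /x, ʒ, θ, r/.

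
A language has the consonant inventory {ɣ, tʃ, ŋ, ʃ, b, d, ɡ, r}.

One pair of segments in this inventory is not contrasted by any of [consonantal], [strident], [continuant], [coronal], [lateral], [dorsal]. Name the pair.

On the given features, /ɡ/ and /ŋ/ have an identical profile: [+consonantal], [-strident], [-continuant], [-coronal], [-lateral], [+dorsal]. No other two segments in the inventory coincide on all 6 features. (They do differ in [sonorant] and [nasal], which are not among the given features.)

ɡ, ŋ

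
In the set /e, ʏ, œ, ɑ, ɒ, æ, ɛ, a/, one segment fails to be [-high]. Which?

/æ, a, ɑ, œ, ɒ, ɛ, e/ are all [-high]; /ʏ/ (high front rounded lax vowel) is [+high].

ʏ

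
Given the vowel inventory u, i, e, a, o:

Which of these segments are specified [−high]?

e, a, o

The feature [high] marks segments produced with the tongue body raised. In this inventory /e, a, o/ lack that property, so they are [−high]; /u, i/ are [+high].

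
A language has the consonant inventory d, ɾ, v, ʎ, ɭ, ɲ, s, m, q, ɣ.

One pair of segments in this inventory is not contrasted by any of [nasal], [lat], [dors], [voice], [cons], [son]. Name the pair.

Both /v/ and /d/ are [−nasal], [−lateral], [−dorsal], [+voice], [+consonantal], [−sonorant]. Since the list omits [continuant], [labial] and [coronal] — which do distinguish the voiced labiodental fricative from the voiced alveolar stop — this pair collapses; all other pairs remain distinct.

v, d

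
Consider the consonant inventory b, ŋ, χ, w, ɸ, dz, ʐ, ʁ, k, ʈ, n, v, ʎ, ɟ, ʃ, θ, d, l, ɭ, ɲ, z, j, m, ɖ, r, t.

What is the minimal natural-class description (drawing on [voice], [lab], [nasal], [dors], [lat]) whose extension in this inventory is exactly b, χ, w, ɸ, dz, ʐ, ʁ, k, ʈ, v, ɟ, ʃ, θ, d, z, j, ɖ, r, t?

[−nasal, −lat]

The class [−nasal], [−lateral] has exactly /b, χ, w, ɸ, dz, ʐ, ʁ, k, ʈ, v, ɟ, ʃ, θ, d, z, j, ɖ, r, t/ as its extension in this inventory. No smaller conjunction from the listed features achieves this: [−lateral] alone would also admit /ŋ, n, ɲ, m/; [−nasal] alone would also admit /ʎ, l, ɭ/; and checking the remaining single features turns up none with this extension.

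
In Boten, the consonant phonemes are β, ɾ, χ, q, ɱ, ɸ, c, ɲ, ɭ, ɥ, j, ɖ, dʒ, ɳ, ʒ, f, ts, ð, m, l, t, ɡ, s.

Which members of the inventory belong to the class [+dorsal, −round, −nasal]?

Checking each segment against [+dorsal], [−round], [−nasal]: /χ/ (voiceless uvular fricative), /q/ (voiceless uvular stop), /c/ (voiceless palatal stop), /j/ (palatal glide), /ɡ/ (voiced velar stop) satisfy every feature; every other segment in the inventory fails at least one.

χ, q, c, j, ɡ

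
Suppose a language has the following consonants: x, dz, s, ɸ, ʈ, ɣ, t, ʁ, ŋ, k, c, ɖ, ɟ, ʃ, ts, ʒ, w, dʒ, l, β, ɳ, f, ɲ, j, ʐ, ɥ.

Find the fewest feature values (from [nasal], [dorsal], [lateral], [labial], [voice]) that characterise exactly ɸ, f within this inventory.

Every target segment is [−voice], [+labial]; each remaining inventory member fails at least one of these. Each conjunct is needed — [+labial] alone would also admit /w, β, ɥ/; [−voice] alone would also admit /x, s, ʈ, t, …/ — and no other single listed feature has exactly this extension, so two is the minimum.

[−voice, +labial]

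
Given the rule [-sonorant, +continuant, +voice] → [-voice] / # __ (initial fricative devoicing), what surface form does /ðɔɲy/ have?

[θɔɲy]

Only the initial segment /ð/ is both word-initial and matches the structural description. It is a voiced dental fricative, so [-sonorant, +continuant, +voice] holds; changing it to [-voice] with all other features held fixed yields /θ/ (voiceless dental fricative). No other segment meets both the structural description and the environment, so the output is [θɔɲy].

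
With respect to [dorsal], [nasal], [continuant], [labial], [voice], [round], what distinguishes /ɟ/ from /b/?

[labial], [dorsal]

/ɟ/ (voiced palatal stop) and /b/ (voiced bilabial stop) agree on [−nasal], [−continuant], [+voice], [−round]. They differ on [labial] (/ɟ/ [−], /b/ [+]), [dorsal] (/ɟ/ [+], /b/ [−]).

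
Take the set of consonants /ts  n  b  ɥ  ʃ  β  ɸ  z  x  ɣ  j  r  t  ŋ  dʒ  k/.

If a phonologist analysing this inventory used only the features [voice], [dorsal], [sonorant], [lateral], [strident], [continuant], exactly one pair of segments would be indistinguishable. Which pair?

ɥ, j

On the given features, /ɥ/ and /j/ have an identical profile: [+voice], [+dorsal], [+sonorant], [−lateral], [−strident], [+continuant]. No other two segments in the inventory coincide on all 6 features. (They do differ in [labial] and [round], which are not among the given features.)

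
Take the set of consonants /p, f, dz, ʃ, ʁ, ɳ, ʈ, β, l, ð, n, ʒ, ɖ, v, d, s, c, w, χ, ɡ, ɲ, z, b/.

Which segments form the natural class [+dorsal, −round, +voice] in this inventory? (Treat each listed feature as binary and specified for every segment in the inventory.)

Checking each segment against [+dorsal], [−round], [+voice]: /ʁ/ (voiced uvular fricative), /ɡ/ (voiced velar stop), /ɲ/ (palatal nasal) satisfy every feature; every other segment in the inventory fails at least one.

ʁ, ɡ, ɲ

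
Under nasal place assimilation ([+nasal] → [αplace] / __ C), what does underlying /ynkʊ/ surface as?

[yŋkʊ]

In /ynkʊ/, the nasal /n/ precedes /k/, which is [+dorsal]. The nasal assimilates in place, becoming the [+dorsal] nasal /ŋ/. The surface form is [yŋkʊ].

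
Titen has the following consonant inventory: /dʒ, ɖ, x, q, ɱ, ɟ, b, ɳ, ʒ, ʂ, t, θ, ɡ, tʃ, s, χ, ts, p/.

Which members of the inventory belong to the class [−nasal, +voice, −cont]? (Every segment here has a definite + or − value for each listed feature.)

dʒ, ɖ, ɟ, b, ɡ

First, the [−nasal] segments are /dʒ, ɖ, x, q, ɟ, b, ʒ, ʂ, t, θ, ɡ, tʃ, s, χ, ts, p/.
Of those, [+voice] gives /dʒ, ɖ, ɟ, b, ʒ, ɡ/.
Intersecting with [−continuant] leaves /dʒ, ɖ, ɟ, b, ɡ/.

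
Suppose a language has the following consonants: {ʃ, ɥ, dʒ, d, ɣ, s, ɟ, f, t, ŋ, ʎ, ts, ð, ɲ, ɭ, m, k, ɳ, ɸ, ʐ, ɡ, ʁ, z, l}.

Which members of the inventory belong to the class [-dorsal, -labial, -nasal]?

ʃ, dʒ, d, s, t, ts, ð, ɭ, ʐ, z, l

The [-dorsal] segments are /ʃ, dʒ, d, s, f, t, ts, ð, ɭ, m, ɳ, ɸ, ʐ, z, l/.
Of those, [-labial] gives /ʃ, dʒ, d, s, t, ts, ð, ɭ, ɳ, ʐ, z, l/.
Intersecting with [-nasal] leaves /ʃ, dʒ, d, s, t, ts, ð, ɭ, ʐ, z, l/.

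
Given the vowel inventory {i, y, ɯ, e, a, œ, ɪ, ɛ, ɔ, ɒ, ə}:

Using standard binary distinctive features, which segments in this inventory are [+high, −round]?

i, ɯ, ɪ

Eliminate segments failing any feature: /y/ is [+round]; /e, a, œ, ɛ, ɔ, ɒ, ə/ are [−high]. The remaining /i, ɯ, ɪ/ satisfy [+high], [−round].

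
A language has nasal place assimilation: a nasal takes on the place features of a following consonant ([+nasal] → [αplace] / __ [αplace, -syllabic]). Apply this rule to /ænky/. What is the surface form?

[æŋky]

In /ænky/, the nasal /n/ precedes /k/, which is [+dorsal]. The nasal assimilates in place, becoming the [+dorsal] nasal /ŋ/. The surface form is [æŋky].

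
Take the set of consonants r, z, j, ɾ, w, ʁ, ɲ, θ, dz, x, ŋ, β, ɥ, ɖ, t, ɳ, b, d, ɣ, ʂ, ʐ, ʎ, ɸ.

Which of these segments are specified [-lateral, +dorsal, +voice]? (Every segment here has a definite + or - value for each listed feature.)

Checking each segment against [-lateral], [+dorsal], [+voice]: /j/ (palatal glide), /w/ (labial-velar glide), /ʁ/ (voiced uvular fricative), /ɲ/ (palatal nasal), /ŋ/ (velar nasal), /ɥ/ (labial-palatal glide), among others, satisfy every feature; every other segment in the inventory fails at least one.

j, w, ʁ, ɲ, ŋ, ɥ, ɣ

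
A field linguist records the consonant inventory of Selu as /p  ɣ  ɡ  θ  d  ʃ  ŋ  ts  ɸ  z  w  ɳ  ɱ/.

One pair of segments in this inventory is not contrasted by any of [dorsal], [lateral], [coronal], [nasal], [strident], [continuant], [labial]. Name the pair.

ʃ, z

/ʃ/ (voiceless postalveolar fricative) and /z/ (voiced alveolar fricative) are both [-dorsal], [-lateral], [+coronal], [-nasal], [+strident], [+continuant], [-labial], so none of the listed features separates them. (They do differ in [voice], [anterior] and [distributed], which are not among the given features.) Every other pair in the inventory differs on at least one listed feature.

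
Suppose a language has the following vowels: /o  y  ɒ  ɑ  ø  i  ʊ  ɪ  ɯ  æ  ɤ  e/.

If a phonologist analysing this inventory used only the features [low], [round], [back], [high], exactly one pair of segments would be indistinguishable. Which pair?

/ɪ/ (high front unrounded lax vowel) and /i/ (high front unrounded tense vowel) are both [−low], [−round], [−back], [+high], so none of the listed features separates them. (They do differ in [tense], which is not among the given features.) Every other pair in the inventory differs on at least one listed feature.

ɪ, i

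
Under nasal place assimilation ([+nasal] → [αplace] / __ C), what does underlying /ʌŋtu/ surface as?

[ʌntu]

The only nasal preceding a consonant is /ŋ/ before /t/. /t/ is [+coronal], so /ŋ/ → /n/, giving [ʌntu].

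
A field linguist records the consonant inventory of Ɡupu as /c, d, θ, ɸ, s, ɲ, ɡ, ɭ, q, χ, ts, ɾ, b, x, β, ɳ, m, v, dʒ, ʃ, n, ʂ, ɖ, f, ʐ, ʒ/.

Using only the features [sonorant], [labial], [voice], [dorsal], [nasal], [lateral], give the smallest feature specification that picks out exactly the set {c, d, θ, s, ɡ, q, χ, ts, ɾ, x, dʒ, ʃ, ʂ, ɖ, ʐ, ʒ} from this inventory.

[-nasal, -lateral, -labial]

The class [-nasal], [-lateral], [-labial] has exactly /c, d, θ, s, ɡ, q, χ, ts, ɾ, x, dʒ, ʃ, ʂ, ɖ, ʐ, ʒ/ as its extension in this inventory. No smaller conjunction from the listed features achieves this: [-lateral, -labial] alone would also admit /ɲ, ɳ, n/; [-nasal, -labial] alone would also admit /ɭ/; [-nasal, -lateral] alone would also admit /ɸ, b, β, v, …/; and checking the remaining two-feature bundles turns up none with this extension.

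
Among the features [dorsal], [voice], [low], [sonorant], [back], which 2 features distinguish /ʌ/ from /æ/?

[low], [back]

/ʌ/ is the mid back unrounded lax vowel and /æ/ is the low front unrounded vowel. Both are [+dorsal], [+voice], [+sonorant]. /ʌ/ is [-low] while /æ/ is [+low]; /ʌ/ is [+back] while /æ/ is [-back], so the distinguishing features are [low], [back].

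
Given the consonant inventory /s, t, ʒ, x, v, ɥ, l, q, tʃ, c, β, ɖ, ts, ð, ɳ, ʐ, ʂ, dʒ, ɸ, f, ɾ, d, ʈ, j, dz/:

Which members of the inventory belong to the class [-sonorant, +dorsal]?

Among the inventory, the [-sonorant] segments are /s, t, ʒ, x, v, q, tʃ, c, β, ɖ, ts, ð, ʐ, ʂ, dʒ, ɸ, f, d, ʈ, dz/.
Of those, [+dorsal] leaves /x, q, c/.

x, q, c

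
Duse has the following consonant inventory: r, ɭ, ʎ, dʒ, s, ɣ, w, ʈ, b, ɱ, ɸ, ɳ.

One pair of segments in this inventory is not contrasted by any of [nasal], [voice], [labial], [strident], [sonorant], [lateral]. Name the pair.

ʎ, ɭ

Both /ʎ/ and /ɭ/ are [−nasal], [+voice], [−labial], [−strident], [+sonorant], [+lateral]. Since the list omits [dorsal] — which does distinguish the palatal lateral approximant from the retroflex lateral approximant — this pair collapses; all other pairs remain distinct.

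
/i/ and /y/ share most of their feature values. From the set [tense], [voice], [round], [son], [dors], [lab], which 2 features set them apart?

/i/ is the high front unrounded tense vowel and /y/ is the high front rounded tense vowel. Both are [+tense], [+voice], [+sonorant], [+dorsal]. /i/ is [−labial] while /y/ is [+labial]; /i/ is [−round] while /y/ is [+round], so the distinguishing features are [labial], [round].

[labial], [round]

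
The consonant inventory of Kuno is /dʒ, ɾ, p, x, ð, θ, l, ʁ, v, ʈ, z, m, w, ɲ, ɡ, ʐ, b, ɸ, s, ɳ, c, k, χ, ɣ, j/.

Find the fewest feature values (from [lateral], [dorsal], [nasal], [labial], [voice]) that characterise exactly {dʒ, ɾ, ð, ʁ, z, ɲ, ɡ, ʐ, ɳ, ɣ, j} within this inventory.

Every target segment is [+voice], [−lateral], [−labial]; each remaining inventory member fails at least one of these. Each conjunct is needed — [−lateral, −labial] alone would also admit /x, θ, ʈ, s, …/; [+voice, −labial] alone would also admit /l/; [+voice, −lateral] alone would also admit /v, m, w, b/ — and no other combination of two listed features has exactly this extension, so three is the minimum.

[+voice, −lateral, −labial]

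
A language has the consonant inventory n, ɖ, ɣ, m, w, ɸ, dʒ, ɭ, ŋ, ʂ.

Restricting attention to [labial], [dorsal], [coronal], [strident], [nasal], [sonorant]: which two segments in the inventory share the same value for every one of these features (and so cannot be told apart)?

On the given features, /dʒ/ and /ʂ/ have an identical profile: [−labial], [−dorsal], [+coronal], [+strident], [−nasal], [−sonorant]. No other two segments in the inventory coincide on all 6 features. (They do differ in [voice], [continuant] and [distributed], which are not among the given features.)

dʒ, ʂ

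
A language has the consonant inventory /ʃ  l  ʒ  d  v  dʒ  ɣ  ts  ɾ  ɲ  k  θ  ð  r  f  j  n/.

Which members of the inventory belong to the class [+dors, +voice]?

ɣ, ɲ, j

Checking each segment against [+dorsal], [+voice]: /ɣ/ (voiced velar fricative), /ɲ/ (palatal nasal), /j/ (palatal glide) satisfy every feature; every other segment in the inventory fails at least one.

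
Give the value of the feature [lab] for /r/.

[−labial]

/r/ is the alveolar trill. The feature [labial] marks segments articulated with one or both lips; /r/ lacks this property, so it is [−labial].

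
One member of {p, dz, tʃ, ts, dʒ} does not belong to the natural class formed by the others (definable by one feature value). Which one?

p

[delayed release] (equivalently [strident], [labial], [coronal]) groups all but one: /dz, ts, dʒ, tʃ/ share [+delayed release] while /p/ (voiceless bilabial stop) alone is [-delayed release]. Removing any other segment would not leave a single-feature class that excludes it.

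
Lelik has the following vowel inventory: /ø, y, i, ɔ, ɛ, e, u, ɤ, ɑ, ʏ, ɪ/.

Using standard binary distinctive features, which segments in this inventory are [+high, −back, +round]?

y, ʏ

The [+high] segments are /y, i, u, ʏ, ɪ/.
Intersecting with [−back] gives /y, i, ʏ, ɪ/.
Within that set, [+round] leaves /y, ʏ/.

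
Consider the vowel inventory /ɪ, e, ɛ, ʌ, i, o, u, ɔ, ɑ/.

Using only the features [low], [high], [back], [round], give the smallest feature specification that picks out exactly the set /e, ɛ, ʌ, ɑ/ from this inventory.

/e, ɛ, ʌ, ɑ/ are all [−high], [−round], and no other segment in the inventory matches both values. Dropping any one of them over-generates: [−round] alone would also admit /ɪ, i/; [−high] alone would also admit /o, ɔ/. No other single listed feature picks out exactly this set either, so fewer than two features will not do.

[−high, −round]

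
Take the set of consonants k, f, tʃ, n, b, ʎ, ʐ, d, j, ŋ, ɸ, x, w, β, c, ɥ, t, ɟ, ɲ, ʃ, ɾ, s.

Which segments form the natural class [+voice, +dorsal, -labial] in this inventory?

The [+voice] segments are /n, b, ʎ, ʐ, d, j, ŋ, w, β, ɥ, ɟ, ɲ, ɾ/.
Within that set, [+dorsal] gives /ʎ, j, ŋ, w, ɥ, ɟ, ɲ/.
Within that set, [-labial] leaves /ʎ, j, ŋ, ɟ, ɲ/.

ʎ, j, ŋ, ɟ, ɲ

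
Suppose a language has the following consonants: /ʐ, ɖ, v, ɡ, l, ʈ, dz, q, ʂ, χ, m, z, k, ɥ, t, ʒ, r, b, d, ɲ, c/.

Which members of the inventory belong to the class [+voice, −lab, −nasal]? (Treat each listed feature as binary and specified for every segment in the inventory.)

Among the inventory, the [+voice] segments are /ʐ, ɖ, v, ɡ, l, dz, m, z, ɥ, ʒ, r, b, d, ɲ/.
Among these, [−labial] gives /ʐ, ɖ, ɡ, l, dz, z, ʒ, r, d, ɲ/.
Within that set, [−nasal] leaves /ʐ, ɖ, ɡ, l, dz, z, ʒ, r, d/.

ʐ, ɖ, ɡ, l, dz, z, ʒ, r, d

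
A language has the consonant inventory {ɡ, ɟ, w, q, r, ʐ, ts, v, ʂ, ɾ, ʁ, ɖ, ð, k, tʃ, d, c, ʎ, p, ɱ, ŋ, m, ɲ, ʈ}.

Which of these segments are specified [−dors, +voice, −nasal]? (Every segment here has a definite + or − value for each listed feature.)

r, ʐ, v, ɾ, ɖ, ð, d

Checking each segment against [−dorsal], [+voice], [−nasal]: /r/ (alveolar trill), /ʐ/ (voiced retroflex fricative), /v/ (voiced labiodental fricative), /ɾ/ (alveolar tap), /ɖ/ (voiced retroflex stop), /ð/ (voiced dental fricative), among others, satisfy every feature; every other segment in the inventory fails at least one.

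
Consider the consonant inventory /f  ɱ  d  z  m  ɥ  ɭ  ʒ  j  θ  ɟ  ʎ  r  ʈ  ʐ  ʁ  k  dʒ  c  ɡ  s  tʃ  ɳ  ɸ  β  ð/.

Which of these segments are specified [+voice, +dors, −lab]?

j, ɟ, ʎ, ʁ, ɡ

Checking each segment against [+voice], [+dorsal], [−labial]: /j/ (palatal glide), /ɟ/ (voiced palatal stop), /ʎ/ (palatal lateral approximant), /ʁ/ (voiced uvular fricative), /ɡ/ (voiced velar stop) satisfy every feature; every other segment in the inventory fails at least one.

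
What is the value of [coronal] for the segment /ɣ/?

[−coronal]

/ɣ/ is the voiced velar fricative. The feature [coronal] marks segments articulated with the tongue front (tip or blade); /ɣ/ lacks this property, so it is [−coronal].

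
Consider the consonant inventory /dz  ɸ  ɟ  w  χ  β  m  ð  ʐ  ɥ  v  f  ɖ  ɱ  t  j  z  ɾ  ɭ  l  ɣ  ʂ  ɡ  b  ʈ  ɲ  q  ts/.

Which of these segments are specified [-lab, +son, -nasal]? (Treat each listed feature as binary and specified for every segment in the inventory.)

j, ɾ, ɭ, l

Eliminate segments failing any feature: /dz, ɟ, χ, ð, ʐ, ɖ, t, z, ɣ, ʂ, ɡ, ʈ, q, ts/ are [-sonorant]; /ɸ, w, β, m, ɥ, v, f, ɱ, b/ are [+labial]; /ɲ/ is [+nasal]. The remaining /j, ɾ, ɭ, l/ satisfy [-labial], [+sonorant], [-nasal].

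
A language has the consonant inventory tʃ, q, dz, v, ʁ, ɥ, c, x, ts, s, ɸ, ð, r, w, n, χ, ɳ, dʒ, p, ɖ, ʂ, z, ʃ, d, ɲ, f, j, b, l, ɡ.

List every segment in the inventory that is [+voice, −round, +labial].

Checking each segment against [+voice], [−round], [+labial]: /v/ (voiced labiodental fricative), /b/ (voiced bilabial stop) satisfy every feature; every other segment in the inventory fails at least one.

v, b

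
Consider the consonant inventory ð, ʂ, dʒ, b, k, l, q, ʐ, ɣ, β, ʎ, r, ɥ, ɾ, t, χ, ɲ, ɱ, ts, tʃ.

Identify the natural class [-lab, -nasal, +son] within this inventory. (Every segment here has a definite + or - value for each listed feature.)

l, ʎ, r, ɾ

The [-labial] segments are /ð, ʂ, dʒ, k, l, q, ʐ, ɣ, ʎ, r, ɾ, t, χ, ɲ, ts, tʃ/.
Intersecting with [-nasal] gives /ð, ʂ, dʒ, k, l, q, ʐ, ɣ, ʎ, r, ɾ, t, χ, ts, tʃ/.
Then [+sonorant] leaves /l, ʎ, r, ɾ/.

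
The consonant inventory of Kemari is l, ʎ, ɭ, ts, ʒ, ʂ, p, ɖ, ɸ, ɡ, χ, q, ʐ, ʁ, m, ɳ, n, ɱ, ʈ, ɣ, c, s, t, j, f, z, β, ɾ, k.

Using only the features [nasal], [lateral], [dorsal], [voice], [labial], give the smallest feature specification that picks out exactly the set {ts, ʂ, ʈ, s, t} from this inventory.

/ts, ʂ, ʈ, s, t/ are all [-voice], [-labial], [-dorsal], and no other segment in the inventory matches all three values. Dropping any one of them over-generates: [-labial, -dorsal] alone would also admit /l, ɭ, ʒ, ɖ, …/; [-voice, -dorsal] alone would also admit /p, ɸ, f/; [-voice, -labial] alone would also admit /χ, q, c, k/. No other combination of two listed features picks out exactly this set either, so fewer than three features will not do.

[-voice, -labial, -dorsal]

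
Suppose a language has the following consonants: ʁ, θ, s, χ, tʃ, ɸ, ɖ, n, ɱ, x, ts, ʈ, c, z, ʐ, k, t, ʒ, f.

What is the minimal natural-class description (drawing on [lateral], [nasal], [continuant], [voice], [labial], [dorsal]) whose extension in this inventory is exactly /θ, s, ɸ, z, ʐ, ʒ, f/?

[+continuant, -dorsal]

Every target segment is [+continuant], [-dorsal]; each remaining inventory member fails at least one of these. Each conjunct is needed — [-dorsal] alone would also admit /tʃ, ɖ, n, ɱ, …/; [+continuant] alone would also admit /ʁ, χ, x/ — and no other single listed feature has exactly this extension, so two is the minimum.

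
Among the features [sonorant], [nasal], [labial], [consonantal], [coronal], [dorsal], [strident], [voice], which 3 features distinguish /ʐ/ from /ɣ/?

[strident], [coronal], [dorsal]

/ʐ/ (voiced retroflex fricative) and /ɣ/ (voiced velar fricative) agree on [−sonorant], [−nasal], [−labial], [+consonantal], [+voice]. They differ on [strident] (/ʐ/ [+], /ɣ/ [−]), [coronal] (/ʐ/ [+], /ɣ/ [−]), [dorsal] (/ʐ/ [−], /ɣ/ [+]).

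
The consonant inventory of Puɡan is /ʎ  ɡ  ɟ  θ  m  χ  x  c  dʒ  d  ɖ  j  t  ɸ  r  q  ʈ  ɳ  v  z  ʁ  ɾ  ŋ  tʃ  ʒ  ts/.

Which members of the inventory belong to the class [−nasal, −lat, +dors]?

ɡ, ɟ, χ, x, c, j, q, ʁ

Checking each segment against [−nasal], [−lateral], [+dorsal]: /ɡ/ (voiced velar stop), /ɟ/ (voiced palatal stop), /χ/ (voiceless uvular fricative), /x/ (voiceless velar fricative), /c/ (voiceless palatal stop), /j/ (palatal glide), among others, satisfy every feature; every other segment in the inventory fails at least one.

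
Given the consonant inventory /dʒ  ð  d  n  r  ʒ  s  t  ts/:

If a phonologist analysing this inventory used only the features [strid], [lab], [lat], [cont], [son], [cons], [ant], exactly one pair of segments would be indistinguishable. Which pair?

t, d

On the given features, /t/ and /d/ have an identical profile: [−strident], [−labial], [−lateral], [−continuant], [−sonorant], [+consonantal], [+anterior]. No other two segments in the inventory coincide on all 7 features. (They do differ in [voice], which is not among the given features.)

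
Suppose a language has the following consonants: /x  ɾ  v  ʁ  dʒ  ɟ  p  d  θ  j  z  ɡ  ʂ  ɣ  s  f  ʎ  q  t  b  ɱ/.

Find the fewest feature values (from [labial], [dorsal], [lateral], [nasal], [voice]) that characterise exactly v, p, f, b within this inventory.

[-nasal, +labial]

/v, p, f, b/ are all [-nasal], [+labial], and no other segment in the inventory matches both values. Dropping any one of them over-generates: [+labial] alone would also admit /ɱ/; [-nasal] alone would also admit /x, ɾ, ʁ, dʒ, …/. No other single listed feature picks out exactly this set either, so fewer than two features will not do.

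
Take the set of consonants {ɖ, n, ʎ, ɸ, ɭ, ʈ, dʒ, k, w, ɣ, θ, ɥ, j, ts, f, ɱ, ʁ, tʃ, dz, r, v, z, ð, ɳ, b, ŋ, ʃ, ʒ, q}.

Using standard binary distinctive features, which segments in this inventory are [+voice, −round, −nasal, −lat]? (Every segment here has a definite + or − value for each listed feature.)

Eliminate segments failing any feature: /n, ɱ, ɳ, ŋ/ are [+nasal]; /ʎ, ɭ/ are [+lateral]; /ɸ, ʈ, k, θ, ts, f, tʃ, ʃ, q/ are [−voice]; /w, ɥ/ are [+round]. The remaining /ɖ, dʒ, ɣ, j, ʁ, dz, r, v, z, ð, b, ʒ/ satisfy [+voice], [−round], [−nasal], [−lateral].

ɖ, dʒ, ɣ, j, ʁ, dz, r, v, z, ð, b, ʒ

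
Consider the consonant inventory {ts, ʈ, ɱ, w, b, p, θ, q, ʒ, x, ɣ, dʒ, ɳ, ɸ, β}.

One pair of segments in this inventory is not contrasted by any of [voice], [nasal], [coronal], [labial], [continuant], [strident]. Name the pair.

w, β

Both /w/ and /β/ are [+voice], [−nasal], [−coronal], [+labial], [+continuant], [−strident]. Since the list omits [sonorant], [round] and [dorsal] — which do distinguish the labial-velar glide from the voiced bilabial fricative — this pair collapses; all other pairs remain distinct.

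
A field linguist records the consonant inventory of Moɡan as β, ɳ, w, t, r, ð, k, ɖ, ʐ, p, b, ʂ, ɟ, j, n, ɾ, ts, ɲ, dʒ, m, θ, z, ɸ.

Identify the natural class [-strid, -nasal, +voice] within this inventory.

β, w, r, ð, ɖ, b, ɟ, j, ɾ

The [-strident] segments are /β, ɳ, w, t, r, ð, k, ɖ, p, b, ɟ, j, n, ɾ, ɲ, m, θ, ɸ/.
Of those, [-nasal] gives /β, w, t, r, ð, k, ɖ, p, b, ɟ, j, ɾ, θ, ɸ/.
Within that set, [+voice] leaves /β, w, r, ð, ɖ, b, ɟ, j, ɾ/.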